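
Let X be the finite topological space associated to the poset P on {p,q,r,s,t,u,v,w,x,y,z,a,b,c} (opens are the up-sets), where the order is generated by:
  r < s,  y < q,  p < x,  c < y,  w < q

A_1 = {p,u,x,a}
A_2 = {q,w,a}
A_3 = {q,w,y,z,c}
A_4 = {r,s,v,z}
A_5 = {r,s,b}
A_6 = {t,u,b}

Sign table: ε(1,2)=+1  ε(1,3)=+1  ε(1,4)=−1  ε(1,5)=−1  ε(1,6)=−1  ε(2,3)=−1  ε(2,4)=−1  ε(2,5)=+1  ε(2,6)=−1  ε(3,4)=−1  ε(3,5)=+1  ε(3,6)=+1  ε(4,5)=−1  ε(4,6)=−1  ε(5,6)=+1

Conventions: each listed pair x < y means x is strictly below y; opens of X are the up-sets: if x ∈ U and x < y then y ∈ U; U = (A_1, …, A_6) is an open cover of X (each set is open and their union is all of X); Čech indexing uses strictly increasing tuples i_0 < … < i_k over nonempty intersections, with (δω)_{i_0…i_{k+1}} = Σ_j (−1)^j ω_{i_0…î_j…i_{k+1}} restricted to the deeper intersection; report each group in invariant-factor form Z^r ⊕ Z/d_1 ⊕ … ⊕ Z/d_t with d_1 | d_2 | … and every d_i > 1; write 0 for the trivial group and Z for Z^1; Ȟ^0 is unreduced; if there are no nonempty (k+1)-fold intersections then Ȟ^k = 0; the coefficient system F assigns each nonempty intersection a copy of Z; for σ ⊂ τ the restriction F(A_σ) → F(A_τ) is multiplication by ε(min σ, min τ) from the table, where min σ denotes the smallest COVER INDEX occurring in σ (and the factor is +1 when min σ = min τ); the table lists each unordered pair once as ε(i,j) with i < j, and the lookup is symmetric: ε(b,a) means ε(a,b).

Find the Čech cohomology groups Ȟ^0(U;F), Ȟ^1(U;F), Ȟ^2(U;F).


intersection data:
  A12={a} A16={u} A23={q,w} A34={z} A45={r,s} A56={b}
C dims 6,6; δ0: rk 5, SNF 1^5
Ȟ^0 = (6 − 5) − 0 = 1, so Ȟ^0 ≅ Z
Ȟ^1 = (6 − 0) − 5 = 1, so Ȟ^1 ≅ Z
Ȟ^2 = (0 − 0) − 0 = 0, so Ȟ^2 ≅ 0

Ȟ^0 ≅ Z, Ȟ^1 ≅ Z, Ȟ^2 ≅ 0


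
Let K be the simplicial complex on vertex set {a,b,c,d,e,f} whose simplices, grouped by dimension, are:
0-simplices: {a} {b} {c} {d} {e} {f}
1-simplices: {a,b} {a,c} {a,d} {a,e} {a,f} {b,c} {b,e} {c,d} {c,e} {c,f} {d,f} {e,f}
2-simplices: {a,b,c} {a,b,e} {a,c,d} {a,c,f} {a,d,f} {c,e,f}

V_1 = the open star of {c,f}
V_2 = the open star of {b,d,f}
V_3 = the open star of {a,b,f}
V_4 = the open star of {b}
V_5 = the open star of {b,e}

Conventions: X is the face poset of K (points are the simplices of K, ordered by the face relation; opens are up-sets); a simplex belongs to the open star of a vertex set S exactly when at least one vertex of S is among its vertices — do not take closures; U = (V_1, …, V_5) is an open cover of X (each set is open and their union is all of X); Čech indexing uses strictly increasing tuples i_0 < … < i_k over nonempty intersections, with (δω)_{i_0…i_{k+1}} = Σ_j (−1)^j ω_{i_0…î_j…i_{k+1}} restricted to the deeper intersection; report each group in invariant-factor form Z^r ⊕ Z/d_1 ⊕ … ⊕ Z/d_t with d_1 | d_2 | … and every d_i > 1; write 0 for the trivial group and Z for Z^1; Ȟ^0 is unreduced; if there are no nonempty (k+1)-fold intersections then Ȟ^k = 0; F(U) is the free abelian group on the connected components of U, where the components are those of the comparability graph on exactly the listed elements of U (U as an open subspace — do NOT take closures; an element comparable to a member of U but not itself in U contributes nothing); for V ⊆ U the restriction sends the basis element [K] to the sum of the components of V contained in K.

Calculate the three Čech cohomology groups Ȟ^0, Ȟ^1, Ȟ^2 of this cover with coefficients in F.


intersection data:
  V1={{c},{f},{a,c},{a,f},{b,c},{c,d},{c,e},{c,f},{d,f},{e,f},{a,b,c},{a,c,d},{a,c,f},{a,d,f},{c,e,f}} V2={{b},{d},{f},{a,b},{a,d},{a,f},{b,c},{b,e},{c,d},{c,f},{d,f},{e,f},{a,b,c},{a,b,e},{a,c,d},{a,c,f},{a,d,f},{c,e,f}} V3={{a},{b},{f},{a,b},{a,c},{a,d},{a,e},{a,f},{b,c},{b,e},{c,f},{d,f},{e,f},{a,b,c},{a,b,e},{a,c,d},{a,c,f},{a,d,f},{c,e,f}} V4={{b},{a,b},{b,c},{b,e},{a,b,c},{a,b,e}} V5={{b},{e},{a,b},{a,e},{b,c},{b,e},{c,e},{e,f},{a,b,c},{a,b,e},{c,e,f}}
  V12={{f},{a,f},{b,c},{c,d},{c,f},{d,f},{e,f},{a,b,c},{a,c,d},{a,c,f},{a,d,f},{c,e,f}} V13={{f},{a,c},{a,f},{b,c},{c,f},{d,f},{e,f},{a,b,c},{a,c,d},{a,c,f},{a,d,f},{c,e,f}} V14={{b,c},{a,b,c}} V15={{b,c},{c,e},{e,f},{a,b,c},{c,e,f}} V23={{b},{f},{a,b},{a,d},{a,f},{b,c},{b,e},{c,f},{d,f},{e,f},{a,b,c},{a,b,e},{a,c,d},{a,c,f},{a,d,f},{c,e,f}} V24={{b},{a,b},{b,c},{b,e},{a,b,c},{a,b,e}} V25={{b},{a,b},{b,c},{b,e},{e,f},{a,b,c},{a,b,e},{c,e,f}} V34={{b},{a,b},{b,c},{b,e},{a,b,c},{a,b,e}} V35={{b},{a,b},{a,e},{b,c},{b,e},{e,f},{a,b,c},{a,b,e},{c,e,f}} V45={{b},{a,b},{b,c},{b,e},{a,b,c},{a,b,e}}
  V123={{f},{a,f},{b,c},{c,f},{d,f},{e,f},{a,b,c},{a,c,d},{a,c,f},{a,d,f},{c,e,f}} V124={{b,c},{a,b,c}} V125={{b,c},{e,f},{a,b,c},{c,e,f}} V134={{b,c},{a,b,c}} V135={{b,c},{e,f},{a,b,c},{c,e,f}} V145={{b,c},{a,b,c}} V234={{b},{a,b},{b,c},{b,e},{a,b,c},{a,b,e}} V235={{b},{a,b},{b,c},{b,e},{e,f},{a,b,c},{a,b,e},{c,e,f}} V245={{b},{a,b},{b,c},{b,e},{a,b,c},{a,b,e}} V345={{b},{a,b},{b,c},{b,e},{a,b,c},{a,b,e}}
  V1234={{b,c},{a,b,c}} V1235={{b,c},{e,f},{a,b,c},{c,e,f}} V1245={{b,c},{a,b,c}} V1345={{b,c},{a,b,c}} V2345={{b},{a,b},{b,c},{b,e},{a,b,c},{a,b,e}}
  V12345={{b,c},{a,b,c}}
components per intersection:
  V1: {{c},{f},{a,c},{a,f},{b,c},{c,d},{c,e},{c,f},{d,f},{e,f},{a,b,c},{a,c,d},{a,c,f},{a,d,f},{c,e,f}}
  V2: {{b},{a,b},{b,c},{b,e},{a,b,c},{a,b,e}} {{d},{f},{a,d},{a,f},{c,d},{c,f},{d,f},{e,f},{a,c,d},{a,c,f},{a,d,f},{c,e,f}}
  V3: {{a},{b},{f},{a,b},{a,c},{a,d},{a,e},{a,f},{b,c},{b,e},{c,f},{d,f},{e,f},{a,b,c},{a,b,e},{a,c,d},{a,c,f},{a,d,f},{c,e,f}}
  V4: {{b},{a,b},{b,c},{b,e},{a,b,c},{a,b,e}}
  V5: {{b},{e},{a,b},{a,e},{b,c},{b,e},{c,e},{e,f},{a,b,c},{a,b,e},{c,e,f}}
  V12: {{f},{a,f},{c,f},{d,f},{e,f},{a,c,f},{a,d,f},{c,e,f}} {{b,c},{a,b,c}} {{c,d},{a,c,d}}
  V13: {{f},{a,c},{a,f},{b,c},{c,f},{d,f},{e,f},{a,b,c},{a,c,d},{a,c,f},{a,d,f},{c,e,f}}
  V14: {{b,c},{a,b,c}}
  V15: {{b,c},{a,b,c}} {{c,e},{e,f},{c,e,f}}
  V23: {{b},{a,b},{b,c},{b,e},{a,b,c},{a,b,e}} {{f},{a,d},{a,f},{c,f},{d,f},{e,f},{a,c,d},{a,c,f},{a,d,f},{c,e,f}}
  V24: {{b},{a,b},{b,c},{b,e},{a,b,c},{a,b,e}}
  V25: {{b},{a,b},{b,c},{b,e},{a,b,c},{a,b,e}} {{e,f},{c,e,f}}
  V34: {{b},{a,b},{b,c},{b,e},{a,b,c},{a,b,e}}
  V35: {{b},{a,b},{a,e},{b,c},{b,e},{a,b,c},{a,b,e}} {{e,f},{c,e,f}}
  V45: {{b},{a,b},{b,c},{b,e},{a,b,c},{a,b,e}}
  V123: {{f},{a,f},{c,f},{d,f},{e,f},{a,c,f},{a,d,f},{c,e,f}} {{b,c},{a,b,c}} {{a,c,d}}
  V124: {{b,c},{a,b,c}}
  V125: {{b,c},{a,b,c}} {{e,f},{c,e,f}}
  V134: {{b,c},{a,b,c}}
  V135: {{b,c},{a,b,c}} {{e,f},{c,e,f}}
  V145: {{b,c},{a,b,c}}
  V234: {{b},{a,b},{b,c},{b,e},{a,b,c},{a,b,e}}
  V235: {{b},{a,b},{b,c},{b,e},{a,b,c},{a,b,e}} {{e,f},{c,e,f}}
  V245: {{b},{a,b},{b,c},{b,e},{a,b,c},{a,b,e}}
  V345: {{b},{a,b},{b,c},{b,e},{a,b,c},{a,b,e}}
  V1234: {{b,c},{a,b,c}}
  V1235: {{b,c},{a,b,c}} {{e,f},{c,e,f}}
  V1245: {{b,c},{a,b,c}}
  V1345: {{b,c},{a,b,c}}
  V2345: {{b},{a,b},{b,c},{b,e},{a,b,c},{a,b,e}}
  V12345: {{b,c},{a,b,c}}
C dims 6,16,15,6; δ0: rk 5, SNF 1^5; δ1: rk 10, SNF 1^10; δ2: rk 5, SNF 1^5
Ȟ^0 = (6 − 5) − 0 = 1, so Ȟ^0 ≅ Z
Ȟ^1 = (16 − 10) − 5 = 1, so Ȟ^1 ≅ Z
Ȟ^2 = (15 − 5) − 10 = 0, so Ȟ^2 ≅ 0

Ȟ^0 ≅ Z; Ȟ^1 ≅ Z; Ȟ^2 ≅ 0


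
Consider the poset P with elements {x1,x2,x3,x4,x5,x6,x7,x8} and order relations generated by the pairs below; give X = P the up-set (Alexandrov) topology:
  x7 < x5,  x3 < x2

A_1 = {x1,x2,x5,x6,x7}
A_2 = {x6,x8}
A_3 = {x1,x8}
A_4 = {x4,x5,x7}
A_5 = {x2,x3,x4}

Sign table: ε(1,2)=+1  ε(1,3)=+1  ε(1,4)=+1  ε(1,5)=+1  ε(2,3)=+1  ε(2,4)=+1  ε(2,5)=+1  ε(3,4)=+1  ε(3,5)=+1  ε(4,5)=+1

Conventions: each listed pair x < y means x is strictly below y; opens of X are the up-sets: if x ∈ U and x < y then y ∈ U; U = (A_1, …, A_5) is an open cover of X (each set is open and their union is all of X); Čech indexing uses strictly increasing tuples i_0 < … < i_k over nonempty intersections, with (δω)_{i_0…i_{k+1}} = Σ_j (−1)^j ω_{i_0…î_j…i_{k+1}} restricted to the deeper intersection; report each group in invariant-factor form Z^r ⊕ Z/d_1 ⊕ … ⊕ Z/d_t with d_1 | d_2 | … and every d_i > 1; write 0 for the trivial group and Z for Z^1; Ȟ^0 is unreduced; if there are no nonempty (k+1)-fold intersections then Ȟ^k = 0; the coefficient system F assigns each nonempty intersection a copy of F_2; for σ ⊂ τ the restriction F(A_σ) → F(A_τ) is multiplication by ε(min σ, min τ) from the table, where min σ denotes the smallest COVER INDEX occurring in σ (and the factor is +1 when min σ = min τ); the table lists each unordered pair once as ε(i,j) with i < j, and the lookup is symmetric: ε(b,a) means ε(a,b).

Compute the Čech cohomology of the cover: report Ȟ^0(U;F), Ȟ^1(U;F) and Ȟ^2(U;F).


nerve simplices:
  A12={x6} A13={x1} A14={x5,x7} A15={x2} A23={x8} A45={x4}
C dims 5,6; δ0: rk_F2 4
degree 0: 5−4−0 = 1 → Ȟ^0 ≅ Z/2
degree 1: 6−0−4 = 2 → Ȟ^1 ≅ Z/2 ⊕ Z/2
degree 2: 0−0−0 = 0 → Ȟ^2 ≅ 0

Ȟ^0(U;F) ≅ Z/2, Ȟ^1(U;F) ≅ Z/2 ⊕ Z/2, Ȟ^2(U;F) ≅ 0


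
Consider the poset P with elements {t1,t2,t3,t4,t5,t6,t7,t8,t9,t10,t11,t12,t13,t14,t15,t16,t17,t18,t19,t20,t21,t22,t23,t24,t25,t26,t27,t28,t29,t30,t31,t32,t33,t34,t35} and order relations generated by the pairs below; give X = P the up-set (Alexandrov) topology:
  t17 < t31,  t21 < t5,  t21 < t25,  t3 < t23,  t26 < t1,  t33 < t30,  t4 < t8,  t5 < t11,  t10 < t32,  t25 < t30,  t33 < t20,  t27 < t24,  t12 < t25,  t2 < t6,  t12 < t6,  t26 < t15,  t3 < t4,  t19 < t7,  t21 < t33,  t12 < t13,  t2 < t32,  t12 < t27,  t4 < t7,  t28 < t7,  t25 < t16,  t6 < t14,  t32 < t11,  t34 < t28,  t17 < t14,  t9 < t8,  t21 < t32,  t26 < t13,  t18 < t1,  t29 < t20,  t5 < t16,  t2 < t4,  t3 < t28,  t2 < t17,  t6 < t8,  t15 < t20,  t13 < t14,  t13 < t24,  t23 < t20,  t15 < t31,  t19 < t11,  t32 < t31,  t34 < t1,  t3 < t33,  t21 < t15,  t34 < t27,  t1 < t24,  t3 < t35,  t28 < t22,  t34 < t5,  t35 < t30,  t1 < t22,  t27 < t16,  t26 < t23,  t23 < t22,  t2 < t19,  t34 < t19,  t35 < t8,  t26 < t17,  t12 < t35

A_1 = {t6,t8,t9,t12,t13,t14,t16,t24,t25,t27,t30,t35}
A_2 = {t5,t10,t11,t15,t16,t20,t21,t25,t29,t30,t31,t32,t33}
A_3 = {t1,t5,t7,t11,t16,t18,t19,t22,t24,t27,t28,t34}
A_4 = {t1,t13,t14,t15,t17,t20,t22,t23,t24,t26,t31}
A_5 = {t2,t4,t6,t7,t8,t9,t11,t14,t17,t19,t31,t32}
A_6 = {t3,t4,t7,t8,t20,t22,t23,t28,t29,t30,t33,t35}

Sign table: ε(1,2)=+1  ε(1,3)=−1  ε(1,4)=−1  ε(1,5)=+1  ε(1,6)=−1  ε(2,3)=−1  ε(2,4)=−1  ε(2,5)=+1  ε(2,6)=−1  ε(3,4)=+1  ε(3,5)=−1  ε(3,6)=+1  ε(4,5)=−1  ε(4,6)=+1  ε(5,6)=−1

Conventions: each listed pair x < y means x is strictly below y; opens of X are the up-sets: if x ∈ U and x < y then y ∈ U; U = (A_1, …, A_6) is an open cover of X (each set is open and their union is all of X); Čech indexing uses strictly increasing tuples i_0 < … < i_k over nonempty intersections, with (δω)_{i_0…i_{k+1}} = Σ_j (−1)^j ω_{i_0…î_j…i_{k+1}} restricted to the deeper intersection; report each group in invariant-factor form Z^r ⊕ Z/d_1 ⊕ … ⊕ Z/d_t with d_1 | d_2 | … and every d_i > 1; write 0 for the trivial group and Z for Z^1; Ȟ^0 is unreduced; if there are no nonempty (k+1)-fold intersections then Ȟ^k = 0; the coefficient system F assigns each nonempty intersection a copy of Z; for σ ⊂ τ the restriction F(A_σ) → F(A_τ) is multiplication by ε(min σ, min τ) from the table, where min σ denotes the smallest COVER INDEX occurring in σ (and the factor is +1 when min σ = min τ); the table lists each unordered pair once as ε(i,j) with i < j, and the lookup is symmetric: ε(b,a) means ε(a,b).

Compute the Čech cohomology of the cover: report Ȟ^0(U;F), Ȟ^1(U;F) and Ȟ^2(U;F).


Ȟ^0(U;F) ≅ Z, Ȟ^1(U;F) ≅ 0, Ȟ^2(U;F) ≅ Z/2

nonempty overlaps:
  A12={t16,t25,t30} A13={t16,t24,t27} A14={t13,t14,t24} A15={t6,t8,t9,t14} A16={t8,t30,t35} A23={t5,t11,t16} A24={t15,t20,t31} A25={t11,t31,t32} A26={t20,t29,t30,t33} A34={t1,t22,t24} A35={t7,t11,t19} A36={t7,t22,t28} A45={t14,t17,t31} A46={t20,t22,t23} A56={t4,t7,t8}
  A123={t16} A126={t30} A134={t24} A145={t14} A156={t8} A235={t11} A245={t31} A246={t20} A346={t22} A356={t7}
C dims 6,15,10; δ0: rk 5, SNF 1^5; δ1: rk 10, SNF 1^9·2
degree 0: 6−5−0 = 1 → Ȟ^0 ≅ Z
degree 1: 15−10−5 = 0 → Ȟ^1 ≅ 0
degree 2: 10−0−10 = 0 plus torsion [2] → Ȟ^2 ≅ Z/2


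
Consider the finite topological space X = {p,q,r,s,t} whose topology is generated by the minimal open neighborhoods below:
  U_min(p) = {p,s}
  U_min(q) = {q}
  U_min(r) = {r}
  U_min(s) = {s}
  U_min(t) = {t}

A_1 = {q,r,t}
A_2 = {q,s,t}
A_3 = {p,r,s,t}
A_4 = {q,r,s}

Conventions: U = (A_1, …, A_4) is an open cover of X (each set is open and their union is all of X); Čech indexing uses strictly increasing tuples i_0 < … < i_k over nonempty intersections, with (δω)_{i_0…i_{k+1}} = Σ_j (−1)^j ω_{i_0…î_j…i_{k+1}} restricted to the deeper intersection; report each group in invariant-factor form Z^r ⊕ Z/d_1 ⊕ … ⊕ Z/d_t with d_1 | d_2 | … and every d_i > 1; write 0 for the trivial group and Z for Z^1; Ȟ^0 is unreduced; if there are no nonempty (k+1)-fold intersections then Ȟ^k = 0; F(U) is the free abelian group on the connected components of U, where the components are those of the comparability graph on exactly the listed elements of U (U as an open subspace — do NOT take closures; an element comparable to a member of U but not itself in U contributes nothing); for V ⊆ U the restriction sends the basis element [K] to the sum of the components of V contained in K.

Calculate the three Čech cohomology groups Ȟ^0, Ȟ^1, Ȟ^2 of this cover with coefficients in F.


cover nerve:
  A12={q,t} A13={r,t} A14={q,r} A23={s,t} A24={q,s} A34={r,s}
  A123={t} A124={q} A134={r} A234={s}
components per intersection:
  A1: {q} {r} {t}
  A2: {q} {s} {t}
  A3: {p,s} {r} {t}
  A4: {q} {r} {s}
  A12: {q} {t}
  A13: {r} {t}
  A14: {q} {r}
  A23: {s} {t}
  A24: {q} {s}
  A34: {r} {s}
  A123: {t}
  A124: {q}
  A134: {r}
  A234: {s}
C dims 12,12,4; δ0: rk 8, SNF 1^8; δ1: rk 4, SNF 1^4
Ȟ^0: (12−8)−0=4 ⇒ Z^4
Ȟ^1: (12−4)−8=0 ⇒ 0
Ȟ^2: (4−0)−4=0 ⇒ 0

Ȟ^0 = Z^4, Ȟ^1 = 0, Ȟ^2 = 0


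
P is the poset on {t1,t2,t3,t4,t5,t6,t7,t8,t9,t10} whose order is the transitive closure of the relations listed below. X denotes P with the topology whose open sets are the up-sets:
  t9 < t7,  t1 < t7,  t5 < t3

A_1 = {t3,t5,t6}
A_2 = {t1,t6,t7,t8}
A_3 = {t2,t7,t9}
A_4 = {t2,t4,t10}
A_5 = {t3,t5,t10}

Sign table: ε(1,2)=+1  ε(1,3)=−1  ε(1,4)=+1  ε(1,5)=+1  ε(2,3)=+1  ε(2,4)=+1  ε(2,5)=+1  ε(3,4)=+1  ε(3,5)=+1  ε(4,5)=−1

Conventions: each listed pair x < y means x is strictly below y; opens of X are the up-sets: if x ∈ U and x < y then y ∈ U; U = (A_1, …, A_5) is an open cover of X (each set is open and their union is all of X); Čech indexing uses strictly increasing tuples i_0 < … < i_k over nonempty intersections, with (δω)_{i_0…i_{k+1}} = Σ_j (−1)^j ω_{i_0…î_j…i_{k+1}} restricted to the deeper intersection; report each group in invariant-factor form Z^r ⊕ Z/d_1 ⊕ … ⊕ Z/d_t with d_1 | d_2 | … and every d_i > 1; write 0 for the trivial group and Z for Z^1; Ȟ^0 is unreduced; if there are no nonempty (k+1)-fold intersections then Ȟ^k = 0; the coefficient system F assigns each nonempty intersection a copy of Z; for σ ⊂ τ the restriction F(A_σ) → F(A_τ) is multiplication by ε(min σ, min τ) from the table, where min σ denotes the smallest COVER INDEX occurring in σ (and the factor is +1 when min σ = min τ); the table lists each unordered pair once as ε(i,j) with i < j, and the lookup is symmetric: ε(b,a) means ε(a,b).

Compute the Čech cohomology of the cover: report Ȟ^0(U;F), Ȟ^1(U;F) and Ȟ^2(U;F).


Ȟ^0 ≅ 0,  Ȟ^1 ≅ Z/2,  Ȟ^2 ≅ 0

nonempty overlaps:
  A12={t6} A15={t3,t5} A23={t7} A34={t2} A45={t10}
C dims 5,5; δ0: rk 5, SNF 1^4·2
degree 0: 5−5−0 = 0 → Ȟ^0 ≅ 0
degree 1: 5−0−5 = 0 plus torsion [2] → Ȟ^1 ≅ Z/2
degree 2: 0−0−0 = 0 → Ȟ^2 ≅ 0


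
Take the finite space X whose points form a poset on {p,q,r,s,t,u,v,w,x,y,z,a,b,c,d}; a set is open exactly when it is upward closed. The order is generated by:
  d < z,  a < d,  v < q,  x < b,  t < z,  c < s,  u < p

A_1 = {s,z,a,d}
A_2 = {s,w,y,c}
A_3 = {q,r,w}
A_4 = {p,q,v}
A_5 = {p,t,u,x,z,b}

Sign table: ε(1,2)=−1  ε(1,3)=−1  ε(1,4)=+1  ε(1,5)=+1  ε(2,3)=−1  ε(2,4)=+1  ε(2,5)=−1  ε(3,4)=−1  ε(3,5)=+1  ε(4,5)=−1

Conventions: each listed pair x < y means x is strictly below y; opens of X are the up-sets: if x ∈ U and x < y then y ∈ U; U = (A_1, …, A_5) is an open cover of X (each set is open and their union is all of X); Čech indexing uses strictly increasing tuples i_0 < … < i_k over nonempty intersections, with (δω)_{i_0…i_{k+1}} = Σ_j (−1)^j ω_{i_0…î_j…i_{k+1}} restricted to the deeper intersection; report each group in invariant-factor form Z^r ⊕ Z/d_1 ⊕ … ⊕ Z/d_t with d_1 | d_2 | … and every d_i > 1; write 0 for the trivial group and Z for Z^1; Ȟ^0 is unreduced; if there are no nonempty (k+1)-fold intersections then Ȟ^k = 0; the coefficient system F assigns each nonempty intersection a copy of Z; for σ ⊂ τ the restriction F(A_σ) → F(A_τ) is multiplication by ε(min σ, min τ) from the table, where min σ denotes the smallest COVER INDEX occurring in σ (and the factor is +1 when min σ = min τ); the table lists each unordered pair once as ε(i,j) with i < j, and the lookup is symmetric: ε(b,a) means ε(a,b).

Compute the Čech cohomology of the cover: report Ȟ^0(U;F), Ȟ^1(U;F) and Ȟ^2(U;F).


Ȟ^0(U;F) ≅ Z,  Ȟ^1(U;F) ≅ Z,  Ȟ^2(U;F) ≅ 0

nerve of the cover:
  A12={s} A15={z} A23={w} A34={q} A45={p}
C dims 5,5; δ0: rk 4, SNF 1^4
Ȟ^0 = (5 − 4) − 0 = 1, so Ȟ^0 ≅ Z
Ȟ^1 = (5 − 0) − 4 = 1, so Ȟ^1 ≅ Z
Ȟ^2 = (0 − 0) − 0 = 0, so Ȟ^2 ≅ 0


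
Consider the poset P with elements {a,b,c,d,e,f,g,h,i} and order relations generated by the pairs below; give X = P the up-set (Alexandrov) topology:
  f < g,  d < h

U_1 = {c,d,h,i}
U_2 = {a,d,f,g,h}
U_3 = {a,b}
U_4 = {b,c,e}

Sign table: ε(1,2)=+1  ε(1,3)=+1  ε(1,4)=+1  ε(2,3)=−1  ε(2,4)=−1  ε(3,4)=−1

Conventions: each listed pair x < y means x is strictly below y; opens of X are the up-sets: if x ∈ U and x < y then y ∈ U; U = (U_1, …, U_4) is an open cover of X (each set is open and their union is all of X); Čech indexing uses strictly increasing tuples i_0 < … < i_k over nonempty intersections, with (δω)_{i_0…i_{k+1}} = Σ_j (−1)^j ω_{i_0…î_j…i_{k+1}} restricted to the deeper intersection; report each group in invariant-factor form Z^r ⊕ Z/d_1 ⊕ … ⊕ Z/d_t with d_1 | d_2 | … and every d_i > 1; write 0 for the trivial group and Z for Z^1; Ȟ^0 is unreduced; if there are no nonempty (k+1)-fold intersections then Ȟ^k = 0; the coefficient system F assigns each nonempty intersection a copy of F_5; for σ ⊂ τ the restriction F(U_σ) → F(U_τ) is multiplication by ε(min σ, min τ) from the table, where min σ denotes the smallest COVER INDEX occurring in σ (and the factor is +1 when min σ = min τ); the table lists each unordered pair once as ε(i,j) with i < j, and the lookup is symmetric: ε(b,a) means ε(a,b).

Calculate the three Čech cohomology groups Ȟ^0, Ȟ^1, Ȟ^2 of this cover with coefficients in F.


Ȟ^0(U;F) ≅ Z/5,  Ȟ^1(U;F) ≅ Z/5,  Ȟ^2(U;F) ≅ 0

nerve of the cover:
  U12={d,h} U14={c} U23={a} U34={b}
C dims 4,4; δ0: rk_F5 3
Ȟ^0 = (4 − 3) − 0 = 1, so Ȟ^0 ≅ Z/5
Ȟ^1 = (4 − 0) − 3 = 1, so Ȟ^1 ≅ Z/5
Ȟ^2 = (0 − 0) − 0 = 0, so Ȟ^2 ≅ 0


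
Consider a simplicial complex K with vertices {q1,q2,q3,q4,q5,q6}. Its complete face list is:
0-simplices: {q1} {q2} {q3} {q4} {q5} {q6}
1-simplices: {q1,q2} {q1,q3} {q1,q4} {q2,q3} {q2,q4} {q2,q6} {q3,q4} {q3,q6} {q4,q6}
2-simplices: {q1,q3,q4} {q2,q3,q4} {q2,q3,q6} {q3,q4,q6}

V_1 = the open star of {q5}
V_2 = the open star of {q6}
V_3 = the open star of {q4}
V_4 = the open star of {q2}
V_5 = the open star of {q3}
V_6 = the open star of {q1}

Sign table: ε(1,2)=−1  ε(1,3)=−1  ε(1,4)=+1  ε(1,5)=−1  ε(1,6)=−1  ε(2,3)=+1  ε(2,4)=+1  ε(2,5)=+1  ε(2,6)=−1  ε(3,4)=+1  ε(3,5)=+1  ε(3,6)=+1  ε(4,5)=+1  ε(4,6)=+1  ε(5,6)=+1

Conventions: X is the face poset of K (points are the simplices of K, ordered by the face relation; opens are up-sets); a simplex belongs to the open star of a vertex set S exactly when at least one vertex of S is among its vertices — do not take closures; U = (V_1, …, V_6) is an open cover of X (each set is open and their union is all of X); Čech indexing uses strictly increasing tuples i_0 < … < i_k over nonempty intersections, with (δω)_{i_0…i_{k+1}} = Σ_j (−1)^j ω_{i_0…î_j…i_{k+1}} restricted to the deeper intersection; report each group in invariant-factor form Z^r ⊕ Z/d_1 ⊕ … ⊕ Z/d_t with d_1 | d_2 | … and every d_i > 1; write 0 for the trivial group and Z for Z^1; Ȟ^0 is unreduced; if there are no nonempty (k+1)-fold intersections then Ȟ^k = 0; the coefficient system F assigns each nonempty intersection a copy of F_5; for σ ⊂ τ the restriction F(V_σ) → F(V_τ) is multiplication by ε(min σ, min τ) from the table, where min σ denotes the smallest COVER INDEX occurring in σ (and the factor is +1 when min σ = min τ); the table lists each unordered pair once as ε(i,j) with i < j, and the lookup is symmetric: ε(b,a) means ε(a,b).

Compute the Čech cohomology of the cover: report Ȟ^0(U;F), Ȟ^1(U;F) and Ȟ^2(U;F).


Ȟ^0 ≅ Z/5 ⊕ Z/5, Ȟ^1 ≅ Z/5, Ȟ^2 ≅ 0

nerve simplices:
  V1={{q5}} V2={{q6},{q2,q6},{q3,q6},{q4,q6},{q2,q3,q6},{q3,q4,q6}} V3={{q4},{q1,q4},{q2,q4},{q3,q4},{q4,q6},{q1,q3,q4},{q2,q3,q4},{q3,q4,q6}} V4={{q2},{q1,q2},{q2,q3},{q2,q4},{q2,q6},{q2,q3,q4},{q2,q3,q6}} V5={{q3},{q1,q3},{q2,q3},{q3,q4},{q3,q6},{q1,q3,q4},{q2,q3,q4},{q2,q3,q6},{q3,q4,q6}} V6={{q1},{q1,q2},{q1,q3},{q1,q4},{q1,q3,q4}}
  V23={{q4,q6},{q3,q4,q6}} V24={{q2,q6},{q2,q3,q6}} V25={{q3,q6},{q2,q3,q6},{q3,q4,q6}} V34={{q2,q4},{q2,q3,q4}} V35={{q3,q4},{q1,q3,q4},{q2,q3,q4},{q3,q4,q6}} V36={{q1,q4},{q1,q3,q4}} V45={{q2,q3},{q2,q3,q4},{q2,q3,q6}} V46={{q1,q2}} V56={{q1,q3},{q1,q3,q4}}
  V235={{q3,q4,q6}} V245={{q2,q3,q6}} V345={{q2,q3,q4}} V356={{q1,q3,q4}}
C dims 6,9,4; δ0: rk_F5 4; δ1: rk_F5 4
degree 0: 6−4−0 = 2 → Ȟ^0 ≅ Z/5 ⊕ Z/5
degree 1: 9−4−4 = 1 → Ȟ^1 ≅ Z/5
degree 2: 4−0−4 = 0 → Ȟ^2 ≅ 0


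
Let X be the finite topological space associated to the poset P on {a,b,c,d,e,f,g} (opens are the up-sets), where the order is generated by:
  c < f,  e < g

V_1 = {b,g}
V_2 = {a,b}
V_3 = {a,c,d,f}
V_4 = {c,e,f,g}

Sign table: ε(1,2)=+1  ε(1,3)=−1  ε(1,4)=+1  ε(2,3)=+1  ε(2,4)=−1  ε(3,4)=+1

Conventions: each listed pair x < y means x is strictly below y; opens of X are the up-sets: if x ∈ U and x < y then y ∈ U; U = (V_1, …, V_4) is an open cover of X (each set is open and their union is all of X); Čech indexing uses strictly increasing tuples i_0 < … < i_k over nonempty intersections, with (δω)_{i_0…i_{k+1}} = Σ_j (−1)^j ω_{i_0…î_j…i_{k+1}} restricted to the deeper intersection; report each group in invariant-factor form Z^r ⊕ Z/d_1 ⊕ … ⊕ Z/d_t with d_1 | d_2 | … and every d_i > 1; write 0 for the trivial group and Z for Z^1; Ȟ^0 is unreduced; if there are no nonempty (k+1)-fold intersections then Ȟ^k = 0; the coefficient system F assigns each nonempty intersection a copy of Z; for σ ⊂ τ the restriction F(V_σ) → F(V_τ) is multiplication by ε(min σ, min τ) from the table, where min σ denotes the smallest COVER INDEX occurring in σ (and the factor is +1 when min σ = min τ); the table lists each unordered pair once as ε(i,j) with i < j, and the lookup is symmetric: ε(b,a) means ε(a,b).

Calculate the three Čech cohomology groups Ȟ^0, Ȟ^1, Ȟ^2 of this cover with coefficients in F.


nonempty overlaps:
  V12={b} V14={g} V23={a} V34={c,f}
C dims 4,4; δ0: rk 3, SNF 1^3
degree 0: 4−3−0 = 1 → Ȟ^0 ≅ Z
degree 1: 4−0−3 = 1 → Ȟ^1 ≅ Z
degree 2: 0−0−0 = 0 → Ȟ^2 ≅ 0

Ȟ^0(U;F) ≅ Z, Ȟ^1(U;F) ≅ Z and Ȟ^2(U;F) ≅ 0


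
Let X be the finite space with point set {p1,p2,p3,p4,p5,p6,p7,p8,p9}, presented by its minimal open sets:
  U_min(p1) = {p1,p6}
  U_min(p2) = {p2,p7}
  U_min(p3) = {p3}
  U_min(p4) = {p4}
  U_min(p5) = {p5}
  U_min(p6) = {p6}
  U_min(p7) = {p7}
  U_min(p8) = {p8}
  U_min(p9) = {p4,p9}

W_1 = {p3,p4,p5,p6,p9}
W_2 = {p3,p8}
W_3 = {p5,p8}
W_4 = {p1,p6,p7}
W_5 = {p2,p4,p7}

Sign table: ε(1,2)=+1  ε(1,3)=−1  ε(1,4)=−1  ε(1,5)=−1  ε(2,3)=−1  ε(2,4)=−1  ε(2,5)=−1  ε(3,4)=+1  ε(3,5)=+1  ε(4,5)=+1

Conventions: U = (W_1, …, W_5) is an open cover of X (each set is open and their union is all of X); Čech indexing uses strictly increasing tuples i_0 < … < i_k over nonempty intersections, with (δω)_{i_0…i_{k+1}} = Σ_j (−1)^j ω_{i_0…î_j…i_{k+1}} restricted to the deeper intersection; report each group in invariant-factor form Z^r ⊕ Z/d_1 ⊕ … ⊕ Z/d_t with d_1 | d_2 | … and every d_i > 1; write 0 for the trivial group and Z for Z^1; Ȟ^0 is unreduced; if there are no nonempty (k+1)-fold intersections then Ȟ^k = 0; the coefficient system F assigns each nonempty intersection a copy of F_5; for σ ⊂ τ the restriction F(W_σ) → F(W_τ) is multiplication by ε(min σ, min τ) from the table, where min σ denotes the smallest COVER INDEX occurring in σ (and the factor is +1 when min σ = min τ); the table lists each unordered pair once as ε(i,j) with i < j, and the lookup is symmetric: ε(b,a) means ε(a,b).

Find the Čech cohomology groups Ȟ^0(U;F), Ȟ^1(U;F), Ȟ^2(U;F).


cover nerve:
  W12={p3} W13={p5} W14={p6} W15={p4} W23={p8} W45={p7}
C dims 5,6; δ0: rk_F5 4
Ȟ^0: (5−4)−0=1 ⇒ Z/5
Ȟ^1: (6−0)−4=2 ⇒ Z/5 ⊕ Z/5
Ȟ^2: (0−0)−0=0 ⇒ 0

Ȟ^0 ≅ Z/5; Ȟ^1 ≅ Z/5 ⊕ Z/5; Ȟ^2 ≅ 0


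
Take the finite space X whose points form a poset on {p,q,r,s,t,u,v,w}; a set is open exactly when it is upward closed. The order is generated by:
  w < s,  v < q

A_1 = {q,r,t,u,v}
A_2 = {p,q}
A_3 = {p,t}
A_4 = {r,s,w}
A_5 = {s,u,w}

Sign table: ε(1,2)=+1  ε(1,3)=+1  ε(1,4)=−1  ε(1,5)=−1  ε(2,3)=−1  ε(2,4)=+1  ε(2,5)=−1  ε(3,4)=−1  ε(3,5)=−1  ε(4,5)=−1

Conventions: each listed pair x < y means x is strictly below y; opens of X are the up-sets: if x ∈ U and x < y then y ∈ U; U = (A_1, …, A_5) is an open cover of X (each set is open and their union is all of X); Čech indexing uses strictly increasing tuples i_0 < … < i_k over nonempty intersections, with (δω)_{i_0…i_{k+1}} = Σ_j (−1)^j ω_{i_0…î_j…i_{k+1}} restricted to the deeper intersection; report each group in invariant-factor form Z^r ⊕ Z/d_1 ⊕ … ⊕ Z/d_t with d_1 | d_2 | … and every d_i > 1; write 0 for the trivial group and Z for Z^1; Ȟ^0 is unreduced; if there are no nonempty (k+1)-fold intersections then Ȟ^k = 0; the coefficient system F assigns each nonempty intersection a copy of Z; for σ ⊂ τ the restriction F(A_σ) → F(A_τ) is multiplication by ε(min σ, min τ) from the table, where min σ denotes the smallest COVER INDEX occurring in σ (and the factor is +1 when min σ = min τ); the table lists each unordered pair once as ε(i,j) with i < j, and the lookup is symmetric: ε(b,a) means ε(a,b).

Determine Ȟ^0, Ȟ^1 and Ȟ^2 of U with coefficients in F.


nerve simplices:
  A12={q} A13={t} A14={r} A15={u} A23={p} A45={s,w}
C dims 5,6; δ0: rk 5, SNF 1^4·2
degree 0: 5−5−0 = 0 → Ȟ^0 ≅ 0
degree 1: 6−0−5 = 1 plus torsion [2] → Ȟ^1 ≅ Z ⊕ Z/2
degree 2: 0−0−0 = 0 → Ȟ^2 ≅ 0

Ȟ^0 = 0, Ȟ^1 = Z ⊕ Z/2 and Ȟ^2 = 0


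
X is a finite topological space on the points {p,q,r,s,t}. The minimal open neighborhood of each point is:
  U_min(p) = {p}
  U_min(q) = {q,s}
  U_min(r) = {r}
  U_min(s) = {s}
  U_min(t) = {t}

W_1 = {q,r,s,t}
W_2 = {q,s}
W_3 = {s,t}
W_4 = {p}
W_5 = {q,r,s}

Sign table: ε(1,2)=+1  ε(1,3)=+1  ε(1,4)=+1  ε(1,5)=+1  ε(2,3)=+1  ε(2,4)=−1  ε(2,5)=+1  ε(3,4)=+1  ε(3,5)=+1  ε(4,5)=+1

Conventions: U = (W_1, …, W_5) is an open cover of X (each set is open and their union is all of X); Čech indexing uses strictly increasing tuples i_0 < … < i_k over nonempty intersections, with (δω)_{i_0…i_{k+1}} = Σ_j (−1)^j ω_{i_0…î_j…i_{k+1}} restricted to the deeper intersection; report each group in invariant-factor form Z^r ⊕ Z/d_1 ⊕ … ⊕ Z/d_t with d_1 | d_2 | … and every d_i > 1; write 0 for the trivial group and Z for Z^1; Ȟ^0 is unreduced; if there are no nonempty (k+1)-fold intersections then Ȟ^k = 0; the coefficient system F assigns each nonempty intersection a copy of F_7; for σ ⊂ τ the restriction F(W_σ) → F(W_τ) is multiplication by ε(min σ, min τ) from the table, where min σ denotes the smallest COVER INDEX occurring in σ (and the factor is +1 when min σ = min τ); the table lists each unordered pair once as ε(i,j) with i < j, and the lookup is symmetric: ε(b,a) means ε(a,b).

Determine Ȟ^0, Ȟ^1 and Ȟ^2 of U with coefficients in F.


cover nerve:
  W12={q,s} W13={s,t} W15={q,r,s} W23={s} W25={q,s} W35={s}
  W123={s} W125={q,s} W135={s} W235={s}
  W1235={s}
C dims 5,6,4,1; δ0: rk_F7 3; δ1: rk_F7 3; δ2: rk_F7 1
Ȟ^0: (5−3)−0=2 ⇒ Z/7 ⊕ Z/7
Ȟ^1: (6−3)−3=0 ⇒ 0
Ȟ^2: (4−1)−3=0 ⇒ 0

Ȟ^0 ≅ Z/7 ⊕ Z/7, Ȟ^1 ≅ 0, Ȟ^2 ≅ 0


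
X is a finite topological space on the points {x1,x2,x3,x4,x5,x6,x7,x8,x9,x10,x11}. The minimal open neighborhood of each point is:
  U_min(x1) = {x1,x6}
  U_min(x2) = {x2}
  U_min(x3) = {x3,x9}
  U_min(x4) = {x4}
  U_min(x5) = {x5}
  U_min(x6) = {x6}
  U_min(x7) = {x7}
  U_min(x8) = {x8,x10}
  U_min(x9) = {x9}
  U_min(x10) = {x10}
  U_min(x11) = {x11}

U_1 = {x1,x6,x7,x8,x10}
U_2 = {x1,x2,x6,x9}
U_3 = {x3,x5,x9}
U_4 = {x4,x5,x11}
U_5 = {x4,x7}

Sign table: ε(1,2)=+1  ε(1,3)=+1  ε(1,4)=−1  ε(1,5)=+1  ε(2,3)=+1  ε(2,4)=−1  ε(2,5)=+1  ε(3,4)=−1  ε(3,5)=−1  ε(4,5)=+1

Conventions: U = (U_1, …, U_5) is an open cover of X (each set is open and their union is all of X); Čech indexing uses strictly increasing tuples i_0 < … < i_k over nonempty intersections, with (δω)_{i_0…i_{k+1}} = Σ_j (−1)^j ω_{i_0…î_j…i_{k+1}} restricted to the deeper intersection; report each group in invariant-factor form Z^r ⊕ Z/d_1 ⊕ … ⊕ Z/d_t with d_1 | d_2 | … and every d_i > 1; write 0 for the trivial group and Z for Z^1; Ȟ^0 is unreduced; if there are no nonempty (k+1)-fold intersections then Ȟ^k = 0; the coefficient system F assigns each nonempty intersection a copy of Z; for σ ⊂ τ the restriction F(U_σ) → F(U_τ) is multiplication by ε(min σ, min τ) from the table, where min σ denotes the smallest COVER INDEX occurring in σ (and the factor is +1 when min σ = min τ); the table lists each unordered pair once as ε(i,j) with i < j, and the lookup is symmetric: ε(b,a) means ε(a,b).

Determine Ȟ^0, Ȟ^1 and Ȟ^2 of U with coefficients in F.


Ȟ^0 ≅ 0; Ȟ^1 ≅ Z/2; Ȟ^2 ≅ 0

intersection data:
  U12={x1,x6} U15={x7} U23={x9} U34={x5} U45={x4}
C dims 5,5; δ0: rk 5, SNF 1^4·2
Ȟ^0 = (5 − 5) − 0 = 0, so Ȟ^0 ≅ 0
Ȟ^1 = (5 − 0) − 5 = 0 plus torsion [2], so Ȟ^1 ≅ Z/2
Ȟ^2 = (0 − 0) − 0 = 0, so Ȟ^2 ≅ 0


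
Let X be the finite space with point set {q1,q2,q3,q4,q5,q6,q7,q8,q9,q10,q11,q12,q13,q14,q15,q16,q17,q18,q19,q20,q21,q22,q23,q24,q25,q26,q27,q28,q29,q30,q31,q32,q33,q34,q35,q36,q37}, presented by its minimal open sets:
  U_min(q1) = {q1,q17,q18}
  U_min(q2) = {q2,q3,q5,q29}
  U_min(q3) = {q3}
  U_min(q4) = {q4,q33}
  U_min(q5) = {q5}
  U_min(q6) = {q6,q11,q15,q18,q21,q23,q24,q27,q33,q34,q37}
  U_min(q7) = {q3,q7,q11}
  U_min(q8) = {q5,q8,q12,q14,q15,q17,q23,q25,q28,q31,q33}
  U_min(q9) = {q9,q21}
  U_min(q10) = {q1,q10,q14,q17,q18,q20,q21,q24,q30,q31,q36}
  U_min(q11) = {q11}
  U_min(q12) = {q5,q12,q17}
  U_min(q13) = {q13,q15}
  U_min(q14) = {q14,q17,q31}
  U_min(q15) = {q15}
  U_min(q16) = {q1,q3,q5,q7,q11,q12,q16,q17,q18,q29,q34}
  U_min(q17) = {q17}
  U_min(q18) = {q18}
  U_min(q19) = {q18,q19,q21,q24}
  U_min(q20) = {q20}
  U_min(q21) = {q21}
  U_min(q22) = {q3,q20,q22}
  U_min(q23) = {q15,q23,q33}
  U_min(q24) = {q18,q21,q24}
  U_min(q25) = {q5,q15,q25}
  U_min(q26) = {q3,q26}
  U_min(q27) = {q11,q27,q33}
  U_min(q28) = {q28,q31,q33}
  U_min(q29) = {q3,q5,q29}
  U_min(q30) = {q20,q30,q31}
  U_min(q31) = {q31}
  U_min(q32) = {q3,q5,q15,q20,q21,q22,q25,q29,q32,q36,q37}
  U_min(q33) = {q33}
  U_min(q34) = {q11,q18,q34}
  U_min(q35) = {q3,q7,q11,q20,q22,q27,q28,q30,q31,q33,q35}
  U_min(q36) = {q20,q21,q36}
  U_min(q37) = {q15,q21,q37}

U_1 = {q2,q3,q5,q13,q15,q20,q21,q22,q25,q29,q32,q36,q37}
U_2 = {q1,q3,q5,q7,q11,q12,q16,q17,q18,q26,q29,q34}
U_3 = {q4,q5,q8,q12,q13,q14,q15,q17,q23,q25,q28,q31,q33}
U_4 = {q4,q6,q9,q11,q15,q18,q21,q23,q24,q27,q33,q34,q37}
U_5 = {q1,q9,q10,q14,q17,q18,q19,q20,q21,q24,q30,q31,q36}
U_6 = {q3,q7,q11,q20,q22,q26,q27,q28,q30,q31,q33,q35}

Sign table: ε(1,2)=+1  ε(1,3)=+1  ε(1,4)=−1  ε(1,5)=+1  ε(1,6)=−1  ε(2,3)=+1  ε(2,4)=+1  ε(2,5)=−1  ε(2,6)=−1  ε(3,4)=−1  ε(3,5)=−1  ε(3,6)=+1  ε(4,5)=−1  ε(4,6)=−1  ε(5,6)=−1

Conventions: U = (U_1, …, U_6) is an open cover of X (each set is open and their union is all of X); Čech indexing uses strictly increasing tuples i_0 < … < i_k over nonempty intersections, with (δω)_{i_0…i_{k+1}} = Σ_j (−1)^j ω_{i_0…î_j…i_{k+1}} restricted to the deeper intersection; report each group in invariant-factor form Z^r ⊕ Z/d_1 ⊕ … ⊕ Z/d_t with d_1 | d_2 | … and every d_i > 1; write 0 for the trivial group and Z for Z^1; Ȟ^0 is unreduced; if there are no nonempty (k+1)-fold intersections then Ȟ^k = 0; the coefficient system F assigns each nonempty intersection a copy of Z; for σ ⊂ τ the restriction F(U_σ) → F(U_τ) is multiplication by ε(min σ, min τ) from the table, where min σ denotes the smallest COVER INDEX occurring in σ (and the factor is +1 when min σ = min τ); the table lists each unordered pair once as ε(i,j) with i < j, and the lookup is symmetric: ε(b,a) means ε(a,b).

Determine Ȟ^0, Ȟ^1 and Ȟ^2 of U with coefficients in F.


nonempty overlaps:
  U12={q3,q5,q29} U13={q5,q13,q15,q25} U14={q15,q21,q37} U15={q20,q21,q36} U16={q3,q20,q22} U23={q5,q12,q17} U24={q11,q18,q34} U25={q1,q17,q18} U26={q3,q7,q11,q26} U34={q4,q15,q23,q33} U35={q14,q17,q31} U36={q28,q31,q33} U45={q9,q18,q21,q24} U46={q11,q27,q33} U56={q20,q30,q31}
  U123={q5} U126={q3} U134={q15} U145={q21} U156={q20} U235={q17} U245={q18} U246={q11} U346={q33} U356={q31}
C dims 6,15,10; δ0: rk 6, SNF 1^5·2; δ1: rk 9, SNF 1^9
degree 0: 6−6−0 = 0 → Ȟ^0 ≅ 0
degree 1: 15−9−6 = 0 plus torsion [2] → Ȟ^1 ≅ Z/2
degree 2: 10−0−9 = 1 → Ȟ^2 ≅ Z

Ȟ^0 = 0,  Ȟ^1 = Z/2,  Ȟ^2 = Z


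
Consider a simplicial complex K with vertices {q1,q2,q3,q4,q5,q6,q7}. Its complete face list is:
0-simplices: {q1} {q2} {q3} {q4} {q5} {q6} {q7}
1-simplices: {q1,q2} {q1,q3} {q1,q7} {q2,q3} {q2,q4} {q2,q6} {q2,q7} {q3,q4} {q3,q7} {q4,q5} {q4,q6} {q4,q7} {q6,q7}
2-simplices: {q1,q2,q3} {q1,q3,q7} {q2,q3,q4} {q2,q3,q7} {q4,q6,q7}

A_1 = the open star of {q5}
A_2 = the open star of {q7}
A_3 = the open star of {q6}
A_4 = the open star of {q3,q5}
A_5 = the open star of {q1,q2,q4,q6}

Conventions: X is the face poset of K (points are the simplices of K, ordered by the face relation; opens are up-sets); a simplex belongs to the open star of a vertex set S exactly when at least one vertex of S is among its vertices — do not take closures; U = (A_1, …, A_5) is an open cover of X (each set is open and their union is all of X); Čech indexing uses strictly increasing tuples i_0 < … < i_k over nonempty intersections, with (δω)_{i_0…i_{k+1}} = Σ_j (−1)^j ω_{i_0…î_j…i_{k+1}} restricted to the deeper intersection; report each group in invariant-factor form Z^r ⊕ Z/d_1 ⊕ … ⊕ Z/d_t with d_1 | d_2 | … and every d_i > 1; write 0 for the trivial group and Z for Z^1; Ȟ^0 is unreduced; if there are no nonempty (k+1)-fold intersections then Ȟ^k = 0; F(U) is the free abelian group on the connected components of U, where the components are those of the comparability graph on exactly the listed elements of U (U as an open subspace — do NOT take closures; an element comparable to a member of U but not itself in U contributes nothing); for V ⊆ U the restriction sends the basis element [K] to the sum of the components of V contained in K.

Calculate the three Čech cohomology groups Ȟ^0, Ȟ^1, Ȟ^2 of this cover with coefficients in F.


Ȟ^0 ≅ Z, Ȟ^1 ≅ Z, Ȟ^2 ≅ 0

cover nerve:
  A1={{q5},{q4,q5}} A2={{q7},{q1,q7},{q2,q7},{q3,q7},{q4,q7},{q6,q7},{q1,q3,q7},{q2,q3,q7},{q4,q6,q7}} A3={{q6},{q2,q6},{q4,q6},{q6,q7},{q4,q6,q7}} A4={{q3},{q5},{q1,q3},{q2,q3},{q3,q4},{q3,q7},{q4,q5},{q1,q2,q3},{q1,q3,q7},{q2,q3,q4},{q2,q3,q7}} A5={{q1},{q2},{q4},{q6},{q1,q2},{q1,q3},{q1,q7},{q2,q3},{q2,q4},{q2,q6},{q2,q7},{q3,q4},{q4,q5},{q4,q6},{q4,q7},{q6,q7},{q1,q2,q3},{q1,q3,q7},{q2,q3,q4},{q2,q3,q7},{q4,q6,q7}}
  A14={{q5},{q4,q5}} A15={{q4,q5}} A23={{q6,q7},{q4,q6,q7}} A24={{q3,q7},{q1,q3,q7},{q2,q3,q7}} A25={{q1,q7},{q2,q7},{q4,q7},{q6,q7},{q1,q3,q7},{q2,q3,q7},{q4,q6,q7}} A35={{q6},{q2,q6},{q4,q6},{q6,q7},{q4,q6,q7}} A45={{q1,q3},{q2,q3},{q3,q4},{q4,q5},{q1,q2,q3},{q1,q3,q7},{q2,q3,q4},{q2,q3,q7}}
  A145={{q4,q5}} A235={{q6,q7},{q4,q6,q7}} A245={{q1,q3,q7},{q2,q3,q7}}
components per intersection:
  A1: {{q5},{q4,q5}}
  A2: {{q7},{q1,q7},{q2,q7},{q3,q7},{q4,q7},{q6,q7},{q1,q3,q7},{q2,q3,q7},{q4,q6,q7}}
  A3: {{q6},{q2,q6},{q4,q6},{q6,q7},{q4,q6,q7}}
  A4: {{q3},{q1,q3},{q2,q3},{q3,q4},{q3,q7},{q1,q2,q3},{q1,q3,q7},{q2,q3,q4},{q2,q3,q7}} {{q5},{q4,q5}}
  A5: {{q1},{q2},{q4},{q6},{q1,q2},{q1,q3},{q1,q7},{q2,q3},{q2,q4},{q2,q6},{q2,q7},{q3,q4},{q4,q5},{q4,q6},{q4,q7},{q6,q7},{q1,q2,q3},{q1,q3,q7},{q2,q3,q4},{q2,q3,q7},{q4,q6,q7}}
  A14: {{q5},{q4,q5}}
  A15: {{q4,q5}}
  A23: {{q6,q7},{q4,q6,q7}}
  A24: {{q3,q7},{q1,q3,q7},{q2,q3,q7}}
  A25: {{q1,q7},{q1,q3,q7}} {{q2,q7},{q2,q3,q7}} {{q4,q7},{q6,q7},{q4,q6,q7}}
  A35: {{q6},{q2,q6},{q4,q6},{q6,q7},{q4,q6,q7}}
  A45: {{q1,q3},{q2,q3},{q3,q4},{q1,q2,q3},{q1,q3,q7},{q2,q3,q4},{q2,q3,q7}} {{q4,q5}}
  A145: {{q4,q5}}
  A235: {{q6,q7},{q4,q6,q7}}
  A245: {{q1,q3,q7}} {{q2,q3,q7}}
C dims 6,10,4; δ0: rk 5, SNF 1^5; δ1: rk 4, SNF 1^4
Ȟ^0: (6−5)−0=1 ⇒ Z
Ȟ^1: (10−4)−5=1 ⇒ Z
Ȟ^2: (4−0)−4=0 ⇒ 0


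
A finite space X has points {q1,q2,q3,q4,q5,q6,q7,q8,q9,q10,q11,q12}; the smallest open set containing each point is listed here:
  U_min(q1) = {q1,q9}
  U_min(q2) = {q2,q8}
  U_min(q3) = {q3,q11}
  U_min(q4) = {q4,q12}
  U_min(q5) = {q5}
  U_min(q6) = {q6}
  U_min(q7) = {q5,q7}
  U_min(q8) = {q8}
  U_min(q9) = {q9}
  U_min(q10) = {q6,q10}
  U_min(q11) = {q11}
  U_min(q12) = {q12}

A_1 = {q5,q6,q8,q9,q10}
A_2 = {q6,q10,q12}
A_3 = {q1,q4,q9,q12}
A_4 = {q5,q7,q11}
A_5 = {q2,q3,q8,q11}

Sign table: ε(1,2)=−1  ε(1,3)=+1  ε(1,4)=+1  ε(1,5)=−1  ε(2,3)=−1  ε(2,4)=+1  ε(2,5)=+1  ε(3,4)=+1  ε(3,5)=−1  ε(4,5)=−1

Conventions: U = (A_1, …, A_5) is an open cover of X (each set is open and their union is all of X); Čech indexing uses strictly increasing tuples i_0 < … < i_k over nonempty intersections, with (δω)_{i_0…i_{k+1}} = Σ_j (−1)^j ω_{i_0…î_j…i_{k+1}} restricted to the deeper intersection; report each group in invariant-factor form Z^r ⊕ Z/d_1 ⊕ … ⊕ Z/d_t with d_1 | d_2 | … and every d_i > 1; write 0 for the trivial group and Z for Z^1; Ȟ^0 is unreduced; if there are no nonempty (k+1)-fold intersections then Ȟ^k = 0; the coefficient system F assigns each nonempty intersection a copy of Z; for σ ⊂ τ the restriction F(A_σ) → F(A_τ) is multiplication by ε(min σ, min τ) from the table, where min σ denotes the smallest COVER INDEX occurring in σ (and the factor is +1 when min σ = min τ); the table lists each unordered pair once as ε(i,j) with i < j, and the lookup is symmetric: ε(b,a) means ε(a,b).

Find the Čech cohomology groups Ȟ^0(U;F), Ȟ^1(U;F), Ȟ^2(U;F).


Ȟ^0 = Z, Ȟ^1 = Z^2 and Ȟ^2 = 0

nonempty intersections:
  A12={q6,q10} A13={q9} A14={q5} A15={q8} A23={q12} A45={q11}
C dims 5,6; δ0: rk 4, SNF 1^4
Ȟ^0: (5−4)−0=1 ⇒ Z
Ȟ^1: (6−0)−4=2 ⇒ Z^2
Ȟ^2: (0−0)−0=0 ⇒ 0


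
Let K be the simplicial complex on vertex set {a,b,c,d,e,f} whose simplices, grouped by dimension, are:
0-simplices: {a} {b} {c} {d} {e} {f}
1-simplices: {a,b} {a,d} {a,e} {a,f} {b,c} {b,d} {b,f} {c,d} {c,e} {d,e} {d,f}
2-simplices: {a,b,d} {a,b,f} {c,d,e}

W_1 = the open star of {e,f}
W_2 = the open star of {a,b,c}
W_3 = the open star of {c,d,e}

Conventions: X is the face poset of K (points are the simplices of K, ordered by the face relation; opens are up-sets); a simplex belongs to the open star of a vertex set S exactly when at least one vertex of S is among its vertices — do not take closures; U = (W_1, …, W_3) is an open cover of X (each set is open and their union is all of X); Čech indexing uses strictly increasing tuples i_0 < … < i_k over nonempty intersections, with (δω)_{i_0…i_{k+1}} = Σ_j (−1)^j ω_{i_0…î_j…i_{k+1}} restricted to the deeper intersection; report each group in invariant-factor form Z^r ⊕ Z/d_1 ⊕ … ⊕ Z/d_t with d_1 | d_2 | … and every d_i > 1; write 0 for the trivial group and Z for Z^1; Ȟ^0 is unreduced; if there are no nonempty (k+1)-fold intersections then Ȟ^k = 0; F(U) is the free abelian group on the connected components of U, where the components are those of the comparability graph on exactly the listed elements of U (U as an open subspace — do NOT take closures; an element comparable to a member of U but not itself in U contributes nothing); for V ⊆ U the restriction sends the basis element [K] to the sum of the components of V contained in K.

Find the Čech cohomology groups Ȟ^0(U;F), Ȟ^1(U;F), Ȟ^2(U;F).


Ȟ^0 = Z, Ȟ^1 = Z^3, Ȟ^2 = 0

nerve simplices:
  W1={{e},{f},{a,e},{a,f},{b,f},{c,e},{d,e},{d,f},{a,b,f},{c,d,e}} W2={{a},{b},{c},{a,b},{a,d},{a,e},{a,f},{b,c},{b,d},{b,f},{c,d},{c,e},{a,b,d},{a,b,f},{c,d,e}} W3={{c},{d},{e},{a,d},{a,e},{b,c},{b,d},{c,d},{c,e},{d,e},{d,f},{a,b,d},{c,d,e}}
  W12={{a,e},{a,f},{b,f},{c,e},{a,b,f},{c,d,e}} W13={{e},{a,e},{c,e},{d,e},{d,f},{c,d,e}} W23={{c},{a,d},{a,e},{b,c},{b,d},{c,d},{c,e},{a,b,d},{c,d,e}}
  W123={{a,e},{c,e},{c,d,e}}
components per intersection:
  W1: {{e},{a,e},{c,e},{d,e},{c,d,e}} {{f},{a,f},{b,f},{d,f},{a,b,f}}
  W2: {{a},{b},{c},{a,b},{a,d},{a,e},{a,f},{b,c},{b,d},{b,f},{c,d},{c,e},{a,b,d},{a,b,f},{c,d,e}}
  W3: {{c},{d},{e},{a,d},{a,e},{b,c},{b,d},{c,d},{c,e},{d,e},{d,f},{a,b,d},{c,d,e}}
  W12: {{a,e}} {{a,f},{b,f},{a,b,f}} {{c,e},{c,d,e}}
  W13: {{e},{a,e},{c,e},{d,e},{c,d,e}} {{d,f}}
  W23: {{c},{b,c},{c,d},{c,e},{c,d,e}} {{a,d},{b,d},{a,b,d}} {{a,e}}
  W123: {{a,e}} {{c,e},{c,d,e}}
C dims 4,8,2; δ0: rk 3, SNF 1^3; δ1: rk 2, SNF 1^2
degree 0: 4−3−0 = 1 → Ȟ^0 ≅ Z
degree 1: 8−2−3 = 3 → Ȟ^1 ≅ Z^3
degree 2: 2−0−2 = 0 → Ȟ^2 ≅ 0
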